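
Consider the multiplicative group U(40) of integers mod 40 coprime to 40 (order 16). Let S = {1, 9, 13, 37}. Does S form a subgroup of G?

|S| = 4 divides |G| = 16, consistent with Lagrange.
S contains the identity, every element's inverse is in S, and S is closed under ·: it is a subgroup.
In fact S = ⟨37⟩.

Yes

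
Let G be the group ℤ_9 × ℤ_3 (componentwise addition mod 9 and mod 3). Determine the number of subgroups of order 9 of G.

4

|G| = 27 and 9 | 27, so subgroups of order 9 are possible by Lagrange.
The subgroups of order 9 are: {(0,0), (0,1), (0,2), (3,0), (3,1), (3,2), (6,0), (6,1), (6,2)}; {(0,0), (1,0), (2,0), (3,0), (4,0), (5,0), (6,0), (7,0), (8,0)}; {(0,0), (1,1), (2,2), (3,0), (4,1), (5,2), (6,0), (7,1), (8,2)}; {(0,0), (1,2), (2,1), (3,0), (4,2), (5,1), (6,0), (7,2), (8,1)}.
So G has 4 subgroups of order 9.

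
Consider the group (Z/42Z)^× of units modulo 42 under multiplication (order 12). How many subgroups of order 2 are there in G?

3

|G| = 12 and 2 | 12, so subgroups of order 2 are possible by Lagrange.
The subgroups of order 2 are: {1, 13}; {1, 29}; {1, 41}.
So G has 3 subgroups of order 2.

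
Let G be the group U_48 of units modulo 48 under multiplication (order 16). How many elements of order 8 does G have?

No element of G has order 8 (even though 8 | 16).

0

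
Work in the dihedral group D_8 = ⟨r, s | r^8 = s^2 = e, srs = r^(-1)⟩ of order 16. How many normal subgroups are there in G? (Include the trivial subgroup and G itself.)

7

G has 19 subgroups. Checking conjugation-invariance by order — order 1: 1/1 normal; order 2: 1/9 normal; order 4: 1/5 normal; order 8: 3/3 normal; order 16: 1/1 normal.
Total normal subgroups: 7.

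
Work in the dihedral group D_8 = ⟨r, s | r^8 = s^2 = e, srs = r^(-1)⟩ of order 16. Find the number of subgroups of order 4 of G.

5

|G| = 16 and 4 | 16, so subgroups of order 4 are possible by Lagrange.
The subgroups of order 4 are: {e, r^2, r^4, r^6}; {e, r^4, r^2s, r^6s}; {e, r^4, r^3s, r^7s}; {e, r^4, s, r^4s}; … (5 in all).
So G has 5 subgroups of order 4.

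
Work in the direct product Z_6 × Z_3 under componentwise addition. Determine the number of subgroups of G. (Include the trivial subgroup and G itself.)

|G| = 18, so by Lagrange every subgroup order divides 18. Divisors: 1, 2, 3, 6, 9, 18.
Subgroups by order — order 1: 1; order 2: 1; order 3: 4; order 6: 4; order 9: 1; order 18: 1.
Total: 1 + 1 + 4 + 4 + 1 + 1 = 12.

12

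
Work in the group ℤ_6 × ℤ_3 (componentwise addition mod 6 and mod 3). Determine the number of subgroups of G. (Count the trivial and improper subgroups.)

|G| = 18, so by Lagrange every subgroup order divides 18. Divisors: 1, 2, 3, 6, 9, 18.
Subgroups by order — order 1: 1; order 2: 1; order 3: 4; order 6: 4; order 9: 1; order 18: 1.
Total: 1 + 1 + 4 + 4 + 1 + 1 = 12.

12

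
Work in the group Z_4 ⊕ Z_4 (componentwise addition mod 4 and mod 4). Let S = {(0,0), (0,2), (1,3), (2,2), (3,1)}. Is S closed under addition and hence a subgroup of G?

|S| = 5 does not divide |G| = 16, so by Lagrange S is not a subgroup.

No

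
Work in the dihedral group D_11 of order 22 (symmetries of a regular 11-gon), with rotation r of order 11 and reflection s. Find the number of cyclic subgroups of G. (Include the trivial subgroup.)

13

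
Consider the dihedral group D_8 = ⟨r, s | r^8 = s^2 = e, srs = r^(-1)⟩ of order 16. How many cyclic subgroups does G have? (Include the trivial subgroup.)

12

Group the elements of G by the cyclic subgroup they generate; each cyclic subgroup of order d accounts for φ(d) elements.
Cyclic subgroups by order — order 1: 1; order 2: 9; order 4: 1; order 8: 1.
Total: 12.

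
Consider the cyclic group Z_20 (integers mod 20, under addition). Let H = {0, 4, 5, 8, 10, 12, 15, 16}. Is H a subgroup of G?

No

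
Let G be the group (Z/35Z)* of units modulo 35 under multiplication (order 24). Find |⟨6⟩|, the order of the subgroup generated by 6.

2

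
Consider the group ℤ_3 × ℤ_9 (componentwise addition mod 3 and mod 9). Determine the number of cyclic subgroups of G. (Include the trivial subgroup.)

Each element a generates a cyclic subgroup ⟨a⟩; distinct elements may generate the same one (a cyclic group of order d has φ(d) generators).
Cyclic subgroups by order — order 1: 1; order 3: 4; order 9: 3.
Total: 8.

8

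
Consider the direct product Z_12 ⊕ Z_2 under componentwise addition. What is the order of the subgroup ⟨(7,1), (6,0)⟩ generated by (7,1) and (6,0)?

12

|⟨(7,1)⟩| = 12 and |⟨(6,0)⟩| = 2, so |H| is a multiple of lcm(12, 2) = 12 and divides |G| = 24.
Closing under the operation: H = {(0,0), (1,1), (2,0), (3,1), (4,0), (5,1), (6,0), (7,1), (8,0), (9,1), (10,0), (11,1)}, so |H| = 12.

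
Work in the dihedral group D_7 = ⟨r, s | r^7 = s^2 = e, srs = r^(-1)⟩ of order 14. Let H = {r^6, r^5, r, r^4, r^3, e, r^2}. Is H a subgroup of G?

|H| = 7 divides |G| = 14, consistent with Lagrange.
H contains the identity, every element's inverse is in H, and H is closed under ·: it is a subgroup.
In fact H = ⟨r^4⟩.

Yes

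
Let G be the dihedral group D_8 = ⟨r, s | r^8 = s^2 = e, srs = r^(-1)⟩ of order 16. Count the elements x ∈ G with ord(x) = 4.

2

The elements of order 4 are: r^2, r^6.
That's 2.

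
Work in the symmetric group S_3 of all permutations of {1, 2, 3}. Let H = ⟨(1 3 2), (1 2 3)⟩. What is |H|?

3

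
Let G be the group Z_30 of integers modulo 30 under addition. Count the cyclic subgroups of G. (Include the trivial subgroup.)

Group the elements of G by the cyclic subgroup they generate; each cyclic subgroup of order d accounts for φ(d) elements.
Cyclic subgroups by order — order 1: 1; order 2: 1; order 3: 1; order 5: 1; order 6: 1; order 10: 1; order 15: 1; order 30: 1.
Total: 8.

8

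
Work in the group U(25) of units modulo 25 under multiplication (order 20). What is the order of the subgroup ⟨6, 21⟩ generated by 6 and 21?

5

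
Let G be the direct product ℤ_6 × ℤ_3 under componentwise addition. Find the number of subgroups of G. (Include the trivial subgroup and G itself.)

|G| = 18, so by Lagrange every subgroup order divides 18. Divisors: 1, 2, 3, 6, 9, 18.
Subgroups by order — order 1: 1; order 2: 1; order 3: 4; order 6: 4; order 9: 1; order 18: 1.
Total: 1 + 1 + 4 + 4 + 1 + 1 = 12.

12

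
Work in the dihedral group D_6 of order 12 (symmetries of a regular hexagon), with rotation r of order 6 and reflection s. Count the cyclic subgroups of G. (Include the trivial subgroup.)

10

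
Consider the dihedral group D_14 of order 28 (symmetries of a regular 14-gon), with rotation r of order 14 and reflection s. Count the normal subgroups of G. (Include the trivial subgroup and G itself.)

7

G has 28 subgroups. Checking conjugation-invariance by order — order 1: 1/1 normal; order 2: 1/15 normal; order 4: 0/7 normal; order 7: 1/1 normal; order 14: 3/3 normal; order 28: 1/1 normal.
Total normal subgroups: 7.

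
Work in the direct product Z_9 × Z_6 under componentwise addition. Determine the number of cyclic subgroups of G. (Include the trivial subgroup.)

16

Group the elements of G by the cyclic subgroup they generate; each cyclic subgroup of order d accounts for φ(d) elements.
Cyclic subgroups by order — order 1: 1; order 2: 1; order 3: 4; order 6: 4; order 9: 3; order 18: 3.
Total: 16.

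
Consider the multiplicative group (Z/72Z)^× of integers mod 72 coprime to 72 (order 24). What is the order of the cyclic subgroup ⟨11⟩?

6

Compute successive powers of 11 mod 72: 11, 49, 35, 25, 59, 1; 11^6 ≡ 1 (mod 72).
So |⟨11⟩| = 6.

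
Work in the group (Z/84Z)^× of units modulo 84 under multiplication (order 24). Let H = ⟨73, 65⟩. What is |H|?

12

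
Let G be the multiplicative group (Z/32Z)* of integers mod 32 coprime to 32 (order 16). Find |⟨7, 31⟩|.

|⟨7⟩| = 4 and |⟨31⟩| = 2, so |H| is a multiple of lcm(4, 2) = 4 and divides |G| = 16.
Closing under the operation: H = {1, 7, 9, 15, 17, 23, 25, 31}, so |H| = 8.

8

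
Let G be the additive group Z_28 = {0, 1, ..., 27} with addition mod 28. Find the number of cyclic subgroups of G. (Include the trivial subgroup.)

Each element a generates a cyclic subgroup ⟨a⟩; distinct elements may generate the same one (a cyclic group of order d has φ(d) generators).
Cyclic subgroups by order — order 1: 1; order 2: 1; order 4: 1; order 7: 1; order 14: 1; order 28: 1.
Total: 6.

6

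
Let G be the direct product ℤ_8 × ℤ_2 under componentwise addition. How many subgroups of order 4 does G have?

|G| = 16 and 4 | 16, so subgroups of order 4 are possible by Lagrange.
The subgroups of order 4 are: {(0,0), (0,1), (4,0), (4,1)}; {(0,0), (2,0), (4,0), (6,0)}; {(0,0), (2,1), (4,0), (6,1)}.
So G has 3 subgroups of order 4.

3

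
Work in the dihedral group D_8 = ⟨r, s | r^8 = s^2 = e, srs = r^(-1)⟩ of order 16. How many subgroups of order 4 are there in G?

|G| = 16 and 4 | 16, so subgroups of order 4 are possible by Lagrange.
The subgroups of order 4 are: {e, r^2, r^4, r^6}; {e, r^4, r^2s, r^6s}; {e, r^4, r^3s, r^7s}; {e, r^4, s, r^4s}; … (5 in all).
So G has 5 subgroups of order 4.

5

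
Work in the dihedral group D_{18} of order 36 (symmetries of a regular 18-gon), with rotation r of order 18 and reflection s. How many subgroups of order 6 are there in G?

7

|G| = 36 and 6 | 36, so subgroups of order 6 are possible by Lagrange.
The subgroups of order 6 are: {e, r^6, r^12, r^4s, r^10s, r^16s}; {e, r^6, r^12, r^5s, r^11s, r^17s}; {e, r^6, r^12, s, r^6s, r^12s}; {e, r^6, r^12, rs, r^7s, r^13s}; … (7 in all).
So G has 7 subgroups of order 6.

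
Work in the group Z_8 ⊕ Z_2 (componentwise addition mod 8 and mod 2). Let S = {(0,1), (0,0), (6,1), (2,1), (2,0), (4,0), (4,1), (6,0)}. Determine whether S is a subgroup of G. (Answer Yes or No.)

|S| = 8 divides |G| = 16, consistent with Lagrange.
S contains the identity, every element's inverse is in S, and S is closed under +: it is a subgroup.

Yes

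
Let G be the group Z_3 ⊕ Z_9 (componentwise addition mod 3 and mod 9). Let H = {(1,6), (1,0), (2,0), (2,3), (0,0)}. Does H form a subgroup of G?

No

|H| = 5 does not divide |G| = 27, so by Lagrange H is not a subgroup.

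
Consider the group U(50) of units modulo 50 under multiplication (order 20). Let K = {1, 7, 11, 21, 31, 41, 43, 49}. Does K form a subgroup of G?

|K| = 8 does not divide |G| = 20, so by Lagrange K is not a subgroup.

No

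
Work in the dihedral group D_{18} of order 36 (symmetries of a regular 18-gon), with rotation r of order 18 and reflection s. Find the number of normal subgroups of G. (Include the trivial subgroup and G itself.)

G has 45 subgroups. Checking conjugation-invariance by order — order 1: 1/1 normal; order 2: 1/19 normal; order 3: 1/1 normal; order 4: 0/9 normal; order 6: 1/7 normal; order 9: 1/1 normal; order 12: 0/3 normal; order 18: 3/3 normal; order 36: 1/1 normal.
Total normal subgroups: 9.

9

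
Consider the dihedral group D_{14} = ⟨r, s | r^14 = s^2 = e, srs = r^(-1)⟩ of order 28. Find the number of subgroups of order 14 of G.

|G| = 28 and 14 | 28, so subgroups of order 14 are possible by Lagrange.
The subgroups of order 14 are: {e, r, r^2, r^3, r^4, r^5, r^6, r^7, r^8, r^9, r^10, r^11, r^12, r^13}; {e, r^2, r^4, r^6, r^8, r^10, r^12, s, r^2s, r^4s, r^6s, r^8s, r^10s, r^12s}; {e, r^2, r^4, r^6, r^8, r^10, r^12, rs, r^3s, r^5s, r^7s, r^9s, r^11s, r^13s}.
So G has 3 subgroups of order 14.

3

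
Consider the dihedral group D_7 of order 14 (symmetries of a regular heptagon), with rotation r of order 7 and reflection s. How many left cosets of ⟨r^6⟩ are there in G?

2

|⟨r^6⟩| = 7 and |G| = 14.
By Lagrange, [G : H] = |G|/|H| = 14/7 = 2.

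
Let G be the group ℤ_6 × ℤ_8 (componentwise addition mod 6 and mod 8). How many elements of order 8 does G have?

An element (a,b) has order lcm(ord(a), ord(b)); count pairs with lcm equal to 8.
Enumerating gives 8 such elements.

8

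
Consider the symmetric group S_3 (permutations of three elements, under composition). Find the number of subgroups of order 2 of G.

|G| = 6 and 2 | 6, so subgroups of order 2 are possible by Lagrange.
The subgroups of order 2 are: {e, (1 2)}; {e, (1 3)}; {e, (2 3)}.
So G has 3 subgroups of order 2.

3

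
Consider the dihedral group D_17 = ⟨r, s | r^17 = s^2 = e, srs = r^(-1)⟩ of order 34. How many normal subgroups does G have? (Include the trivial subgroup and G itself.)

G has 20 subgroups. Checking conjugation-invariance by order — order 1: 1/1 normal; order 2: 0/17 normal; order 17: 1/1 normal; order 34: 1/1 normal.
Total normal subgroups: 3.

3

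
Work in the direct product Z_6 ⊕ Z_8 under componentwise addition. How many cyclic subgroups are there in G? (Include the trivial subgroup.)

16

A cyclic subgroup of order d is generated by each of its φ(d) elements of order d, so the cyclic subgroups of order d number (#elements of order d)/φ(d).
Cyclic subgroups by order — order 1: 1; order 2: 3; order 3: 1; order 4: 2; order 6: 3; order 8: 2; order 12: 2; order 24: 2.
Total: 16.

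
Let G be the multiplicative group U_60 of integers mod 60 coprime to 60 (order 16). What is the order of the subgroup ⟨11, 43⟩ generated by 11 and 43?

|⟨11⟩| = 2 and |⟨43⟩| = 4, so |H| is a multiple of lcm(2, 4) = 4 and divides |G| = 16.
Closing under the operation: H = {1, 7, 11, 17, 43, 49, 53, 59}, so |H| = 8.

8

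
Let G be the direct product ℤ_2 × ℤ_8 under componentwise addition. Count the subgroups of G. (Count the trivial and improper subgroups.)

|G| = 16, so by Lagrange every subgroup order divides 16. Divisors: 1, 2, 4, 8, 16.
Subgroups by order — order 1: 1; order 2: 3; order 4: 3; order 8: 3; order 16: 1.
Total: 1 + 3 + 3 + 3 + 1 = 11.

11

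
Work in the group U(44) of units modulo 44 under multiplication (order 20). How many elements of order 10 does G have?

Enumerating element orders in G gives 12 elements of order 10.

12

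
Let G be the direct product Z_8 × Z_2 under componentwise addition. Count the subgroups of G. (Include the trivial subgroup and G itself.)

|G| = 16, so by Lagrange every subgroup order divides 16. Divisors: 1, 2, 4, 8, 16.
Subgroups by order — order 1: 1; order 2: 3; order 4: 3; order 8: 3; order 16: 1.
Total: 1 + 3 + 3 + 3 + 1 = 11.

11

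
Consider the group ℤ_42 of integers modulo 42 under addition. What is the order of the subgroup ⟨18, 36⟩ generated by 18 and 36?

|⟨18⟩| = 7 and |⟨36⟩| = 7, so |H| is a multiple of lcm(7, 7) = 7 and divides |G| = 42.
Closing under the operation: H = {0, 6, 12, 18, 24, 30, 36}, so |H| = 7.

7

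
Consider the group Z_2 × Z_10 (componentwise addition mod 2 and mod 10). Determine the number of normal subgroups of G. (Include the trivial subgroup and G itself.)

10

G is abelian, so every subgroup is normal.
G has 10 subgroups in total, hence 10 normal subgroups.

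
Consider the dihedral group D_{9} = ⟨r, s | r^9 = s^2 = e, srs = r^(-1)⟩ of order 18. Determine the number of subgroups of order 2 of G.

9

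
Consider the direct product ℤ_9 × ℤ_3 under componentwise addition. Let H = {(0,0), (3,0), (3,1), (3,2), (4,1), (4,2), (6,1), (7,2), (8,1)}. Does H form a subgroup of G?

No

(8,1) ∈ H but its inverse (1,2) ∉ H, so H is not a subgroup.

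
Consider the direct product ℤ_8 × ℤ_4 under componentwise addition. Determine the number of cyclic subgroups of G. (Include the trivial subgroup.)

14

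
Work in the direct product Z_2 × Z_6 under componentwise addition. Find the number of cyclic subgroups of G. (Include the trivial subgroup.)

A cyclic subgroup of order d is generated by each of its φ(d) elements of order d, so the cyclic subgroups of order d number (#elements of order d)/φ(d).
Cyclic subgroups by order — order 1: 1; order 2: 3; order 3: 1; order 6: 3.
Total: 8.

8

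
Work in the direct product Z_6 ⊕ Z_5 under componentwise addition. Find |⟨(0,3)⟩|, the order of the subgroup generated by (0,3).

The order of (0,3) in Z_6 × Z_5 is lcm(ord(0) in Z_6, ord(3) in Z_5).
ord(0) = 1 and ord(3) = 5, so |⟨(0,3)⟩| = lcm(1, 5) = 5.

5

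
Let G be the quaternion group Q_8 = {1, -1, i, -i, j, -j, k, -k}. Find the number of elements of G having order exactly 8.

No element of G has order 8 (even though 8 | 8).

0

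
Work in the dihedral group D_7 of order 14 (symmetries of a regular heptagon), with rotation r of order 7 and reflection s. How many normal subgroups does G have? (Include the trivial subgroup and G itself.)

G has 10 subgroups. Checking conjugation-invariance by order — order 1: 1/1 normal; order 2: 0/7 normal; order 7: 1/1 normal; order 14: 1/1 normal.
Total normal subgroups: 3.

3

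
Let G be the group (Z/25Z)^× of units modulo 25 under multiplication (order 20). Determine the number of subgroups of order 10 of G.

1

|G| = 20 and 10 | 20, so subgroups of order 10 are possible by Lagrange.
The subgroups of order 10 are: {1, 4, 6, 9, 11, 14, 16, 19, 21, 24}.
So G has 1 subgroup of order 10.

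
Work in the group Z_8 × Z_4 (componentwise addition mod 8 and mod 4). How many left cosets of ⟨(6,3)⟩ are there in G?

|⟨(6,3)⟩| = 4 and |G| = 32.
By Lagrange, [G : H] = |G|/|H| = 32/4 = 8.

8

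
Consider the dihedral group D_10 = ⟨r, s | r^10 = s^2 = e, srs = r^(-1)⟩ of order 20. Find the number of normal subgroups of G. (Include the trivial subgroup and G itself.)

7

G has 22 subgroups. Checking conjugation-invariance by order — order 1: 1/1 normal; order 2: 1/11 normal; order 4: 0/5 normal; order 5: 1/1 normal; order 10: 3/3 normal; order 20: 1/1 normal.
Total normal subgroups: 7.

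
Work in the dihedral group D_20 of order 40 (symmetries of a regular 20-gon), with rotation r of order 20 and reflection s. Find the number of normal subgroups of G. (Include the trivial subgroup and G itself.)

9

G has 48 subgroups. Checking conjugation-invariance by order — order 1: 1/1 normal; order 2: 1/21 normal; order 4: 1/11 normal; order 5: 1/1 normal; order 8: 0/5 normal; order 10: 1/5 normal; order 20: 3/3 normal; order 40: 1/1 normal.
Total normal subgroups: 9.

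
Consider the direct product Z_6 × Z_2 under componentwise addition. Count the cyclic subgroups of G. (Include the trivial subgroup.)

8

A cyclic subgroup of order d is generated by each of its φ(d) elements of order d, so the cyclic subgroups of order d number (#elements of order d)/φ(d).
Cyclic subgroups by order — order 1: 1; order 2: 3; order 3: 1; order 6: 3.
Total: 8.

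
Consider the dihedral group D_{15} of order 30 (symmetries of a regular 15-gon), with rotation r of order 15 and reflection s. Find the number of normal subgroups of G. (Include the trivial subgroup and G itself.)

5

G has 28 subgroups. Checking conjugation-invariance by order — order 1: 1/1 normal; order 2: 0/15 normal; order 3: 1/1 normal; order 5: 1/1 normal; order 6: 0/5 normal; order 10: 0/3 normal; order 15: 1/1 normal; order 30: 1/1 normal.
Total normal subgroups: 5.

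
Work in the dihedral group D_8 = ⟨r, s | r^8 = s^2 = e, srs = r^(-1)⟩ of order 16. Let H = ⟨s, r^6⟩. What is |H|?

|⟨s⟩| = 2 and |⟨r^6⟩| = 4, so |H| is a multiple of lcm(2, 4) = 4 and divides |G| = 16.
Closing under the operation: H = {e, r^2, r^4, r^6, s, r^2s, r^4s, r^6s}, so |H| = 8.

8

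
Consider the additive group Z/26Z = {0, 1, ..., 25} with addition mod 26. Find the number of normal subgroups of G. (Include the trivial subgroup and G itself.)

4

G is abelian, so every subgroup is normal.
G has 4 subgroups in total, hence 4 normal subgroups.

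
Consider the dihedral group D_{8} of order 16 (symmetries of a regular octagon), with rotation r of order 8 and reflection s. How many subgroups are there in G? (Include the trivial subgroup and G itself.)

|G| = 16, so by Lagrange every subgroup order divides 16. Divisors: 1, 2, 4, 8, 16.
Subgroups by order — order 1: 1; order 2: 9; order 4: 5; order 8: 3; order 16: 1.
Total: 1 + 9 + 5 + 3 + 1 = 19.

19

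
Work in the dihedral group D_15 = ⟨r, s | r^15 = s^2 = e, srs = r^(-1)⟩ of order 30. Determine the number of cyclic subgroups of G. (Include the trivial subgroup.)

19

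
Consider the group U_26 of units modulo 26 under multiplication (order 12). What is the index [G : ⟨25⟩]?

|⟨25⟩| = 2 and |G| = 12.
By Lagrange, [G : H] = |G|/|H| = 12/2 = 6.

6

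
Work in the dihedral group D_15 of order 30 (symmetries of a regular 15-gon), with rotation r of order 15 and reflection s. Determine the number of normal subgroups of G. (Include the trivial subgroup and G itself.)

G has 28 subgroups. Checking conjugation-invariance by order — order 1: 1/1 normal; order 2: 0/15 normal; order 3: 1/1 normal; order 5: 1/1 normal; order 6: 0/5 normal; order 10: 0/3 normal; order 15: 1/1 normal; order 30: 1/1 normal.
Total normal subgroups: 5.

5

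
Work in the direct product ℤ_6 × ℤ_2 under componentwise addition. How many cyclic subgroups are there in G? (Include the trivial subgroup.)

8

Group the elements of G by the cyclic subgroup they generate; each cyclic subgroup of order d accounts for φ(d) elements.
Cyclic subgroups by order — order 1: 1; order 2: 3; order 3: 1; order 6: 3.
Total: 8.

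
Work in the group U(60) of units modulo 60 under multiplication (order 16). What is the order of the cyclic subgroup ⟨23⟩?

4

Compute successive powers of 23 mod 60: 23, 49, 47, 1; 23^4 ≡ 1 (mod 60).
So |⟨23⟩| = 4.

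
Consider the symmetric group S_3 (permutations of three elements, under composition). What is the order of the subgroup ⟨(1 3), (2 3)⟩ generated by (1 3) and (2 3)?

6

|⟨(1 3)⟩| = 2 and |⟨(2 3)⟩| = 2, so |H| is a multiple of lcm(2, 2) = 2 and divides |G| = 6.
Closing {(1 3), (2 3)} under the group operation gives all of G, so |H| = 6.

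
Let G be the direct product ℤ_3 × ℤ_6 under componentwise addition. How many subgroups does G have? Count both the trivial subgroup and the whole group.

|G| = 18, so by Lagrange every subgroup order divides 18. Divisors: 1, 2, 3, 6, 9, 18.
Subgroups by order — order 1: 1; order 2: 1; order 3: 4; order 6: 4; order 9: 1; order 18: 1.
Total: 1 + 1 + 4 + 4 + 1 + 1 = 12.

12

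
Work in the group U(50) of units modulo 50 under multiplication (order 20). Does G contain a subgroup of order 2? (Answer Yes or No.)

2 | 20. A subgroup of order 2 is {1, 49}.

Yes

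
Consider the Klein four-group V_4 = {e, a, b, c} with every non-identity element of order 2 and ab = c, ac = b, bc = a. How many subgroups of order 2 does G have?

|G| = 4 and 2 | 4, so subgroups of order 2 are possible by Lagrange.
The subgroups of order 2 are: {e, a}; {e, b}; {e, c}.
So G has 3 subgroups of order 2.

3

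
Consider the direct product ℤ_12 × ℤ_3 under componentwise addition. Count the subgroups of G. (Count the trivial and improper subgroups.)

|G| = 36, so by Lagrange every subgroup order divides 36. Divisors: 1, 2, 3, 4, 6, 9, 12, 18, 36.
Subgroups by order — order 1: 1; order 2: 1; order 3: 4; order 4: 1; order 6: 4; order 9: 1; order 12: 4; order 18: 1; order 36: 1.
Total: 1 + 1 + 4 + 1 + 4 + 1 + 4 + 1 + 1 = 18.

18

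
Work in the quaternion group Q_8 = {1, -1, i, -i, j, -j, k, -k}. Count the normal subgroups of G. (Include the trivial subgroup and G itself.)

6

G has 6 subgroups. Checking conjugation-invariance by order — order 1: 1/1 normal; order 2: 1/1 normal; order 4: 3/3 normal; order 8: 1/1 normal.
Total normal subgroups: 6.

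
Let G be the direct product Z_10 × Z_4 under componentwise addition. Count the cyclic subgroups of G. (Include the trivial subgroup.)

12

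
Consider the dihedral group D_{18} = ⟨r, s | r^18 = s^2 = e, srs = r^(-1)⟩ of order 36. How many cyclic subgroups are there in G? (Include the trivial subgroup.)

24

Each element a generates a cyclic subgroup ⟨a⟩; distinct elements may generate the same one (a cyclic group of order d has φ(d) generators).
Cyclic subgroups by order — order 1: 1; order 2: 19; order 3: 1; order 6: 1; order 9: 1; order 18: 1.
Total: 24.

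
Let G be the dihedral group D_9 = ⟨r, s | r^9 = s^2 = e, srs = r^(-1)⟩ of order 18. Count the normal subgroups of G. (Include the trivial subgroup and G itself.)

G has 16 subgroups. Checking conjugation-invariance by order — order 1: 1/1 normal; order 2: 0/9 normal; order 3: 1/1 normal; order 6: 0/3 normal; order 9: 1/1 normal; order 18: 1/1 normal.
Total normal subgroups: 4.

4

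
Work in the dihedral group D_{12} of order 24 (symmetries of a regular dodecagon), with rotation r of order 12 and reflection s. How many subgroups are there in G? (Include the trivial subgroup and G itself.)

34

|G| = 24, so by Lagrange every subgroup order divides 24. Divisors: 1, 2, 3, 4, 6, 8, 12, 24.
Subgroups by order — order 1: 1; order 2: 13; order 3: 1; order 4: 7; order 6: 5; order 8: 3; order 12: 3; order 24: 1.
Total: 1 + 13 + 1 + 7 + 5 + 3 + 3 + 1 = 34.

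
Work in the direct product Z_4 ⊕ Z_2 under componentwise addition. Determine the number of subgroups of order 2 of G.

3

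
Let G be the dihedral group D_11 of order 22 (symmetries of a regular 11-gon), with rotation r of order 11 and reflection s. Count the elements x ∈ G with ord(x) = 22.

No element of G has order 22 (even though 22 | 22).

0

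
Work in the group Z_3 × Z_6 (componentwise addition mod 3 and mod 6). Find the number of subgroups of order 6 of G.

4

|G| = 18 and 6 | 18, so subgroups of order 6 are possible by Lagrange.
The subgroups of order 6 are: {(0,0), (0,1), (0,2), (0,3), (0,4), (0,5)}; {(0,0), (0,3), (1,0), (1,3), (2,0), (2,3)}; {(0,0), (0,3), (1,1), (1,4), (2,2), (2,5)}; {(0,0), (0,3), (1,2), (1,5), (2,1), (2,4)}.
So G has 4 subgroups of order 6.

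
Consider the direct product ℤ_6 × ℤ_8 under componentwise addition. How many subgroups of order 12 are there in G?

3

|G| = 48 and 12 | 48, so subgroups of order 12 are possible by Lagrange.
The subgroups of order 12 are: {(0,0), (0,2), (0,4), (0,6), (2,0), (2,2), (2,4), (2,6), (4,0), (4,2), (4,4), (4,6)}; {(0,0), (0,4), (1,0), (1,4), (2,0), (2,4), (3,0), (3,4), (4,0), (4,4), (5,0), (5,4)}; {(0,0), (0,4), (1,2), (1,6), (2,0), (2,4), (3,2), (3,6), (4,0), (4,4), (5,2), (5,6)}.
So G has 3 subgroups of order 12.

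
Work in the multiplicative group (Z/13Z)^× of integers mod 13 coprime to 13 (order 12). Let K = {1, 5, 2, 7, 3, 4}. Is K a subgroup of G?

No

3 ∈ K but its inverse 9 ∉ K, so K is not a subgroup.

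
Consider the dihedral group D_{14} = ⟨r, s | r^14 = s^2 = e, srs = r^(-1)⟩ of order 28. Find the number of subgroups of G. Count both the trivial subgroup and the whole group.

28

|G| = 28, so by Lagrange every subgroup order divides 28. Divisors: 1, 2, 4, 7, 14, 28.
Subgroups by order — order 1: 1; order 2: 15; order 4: 7; order 7: 1; order 14: 3; order 28: 1.
Total: 1 + 15 + 7 + 1 + 3 + 1 = 28.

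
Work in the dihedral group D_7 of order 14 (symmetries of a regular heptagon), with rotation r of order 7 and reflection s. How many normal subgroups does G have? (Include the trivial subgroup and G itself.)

G has 10 subgroups. Checking conjugation-invariance by order — order 1: 1/1 normal; order 2: 0/7 normal; order 7: 1/1 normal; order 14: 1/1 normal.
Total normal subgroups: 3.

3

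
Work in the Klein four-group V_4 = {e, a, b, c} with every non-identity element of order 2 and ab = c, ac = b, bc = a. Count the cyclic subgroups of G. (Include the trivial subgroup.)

4

Group the elements of G by the cyclic subgroup they generate; each cyclic subgroup of order d accounts for φ(d) elements.
Cyclic subgroups by order — order 1: 1; order 2: 3.
Total: 4.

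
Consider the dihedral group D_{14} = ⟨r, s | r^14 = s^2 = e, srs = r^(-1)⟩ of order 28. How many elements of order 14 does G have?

The elements of order 14 are: r, r^3, r^5, r^9, r^11, r^13.
That's 6.

6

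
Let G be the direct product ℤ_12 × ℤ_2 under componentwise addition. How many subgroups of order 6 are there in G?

3

|G| = 24 and 6 | 24, so subgroups of order 6 are possible by Lagrange.
The subgroups of order 6 are: {(0,0), (0,1), (4,0), (4,1), (8,0), (8,1)}; {(0,0), (2,0), (4,0), (6,0), (8,0), (10,0)}; {(0,0), (2,1), (4,0), (6,1), (8,0), (10,1)}.
So G has 3 subgroups of order 6.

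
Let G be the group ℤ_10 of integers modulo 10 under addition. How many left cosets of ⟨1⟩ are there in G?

|⟨1⟩| = 10 and |G| = 10.
By Lagrange, [G : H] = |G|/|H| = 10/10 = 1.

1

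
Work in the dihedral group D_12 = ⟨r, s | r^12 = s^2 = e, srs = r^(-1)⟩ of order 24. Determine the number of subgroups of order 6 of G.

|G| = 24 and 6 | 24, so subgroups of order 6 are possible by Lagrange.
The subgroups of order 6 are: {e, r^2, r^4, r^6, r^8, r^10}; {e, r^4, r^8, r^2s, r^6s, r^10s}; {e, r^4, r^8, r^3s, r^7s, r^11s}; {e, r^4, r^8, s, r^4s, r^8s}; … (5 in all).
So G has 5 subgroups of order 6.

5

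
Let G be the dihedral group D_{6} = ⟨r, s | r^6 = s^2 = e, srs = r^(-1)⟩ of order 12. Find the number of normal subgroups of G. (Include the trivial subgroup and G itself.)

G has 16 subgroups. Checking conjugation-invariance by order — order 1: 1/1 normal; order 2: 1/7 normal; order 3: 1/1 normal; order 4: 0/3 normal; order 6: 3/3 normal; order 12: 1/1 normal.
Total normal subgroups: 7.

7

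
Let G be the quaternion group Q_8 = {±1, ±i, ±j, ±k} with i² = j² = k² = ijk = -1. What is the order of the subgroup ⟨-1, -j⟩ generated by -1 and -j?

4

|⟨-1⟩| = 2 and |⟨-j⟩| = 4, so |H| is a multiple of lcm(2, 4) = 4 and divides |G| = 8.
Closing under the operation: H = {1, -1, j, -j}, so |H| = 4.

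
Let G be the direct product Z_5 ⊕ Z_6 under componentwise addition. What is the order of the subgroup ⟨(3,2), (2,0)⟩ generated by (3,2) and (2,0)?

|⟨(3,2)⟩| = 15 and |⟨(2,0)⟩| = 5, so |H| is a multiple of lcm(15, 5) = 15 and divides |G| = 30.
Closing under the operation: H = {(0,0), (0,2), (0,4), (1,0), (1,2), (1,4), (2,0), (2,2), (2,4), (3,0), (3,2), (3,4), (4,0), (4,2), (4,4)}, so |H| = 15.

15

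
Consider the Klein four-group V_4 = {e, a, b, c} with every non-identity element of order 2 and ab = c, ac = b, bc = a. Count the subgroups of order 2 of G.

|G| = 4 and 2 | 4, so subgroups of order 2 are possible by Lagrange.
The subgroups of order 2 are: {e, a}; {e, b}; {e, c}.
So G has 3 subgroups of order 2.

3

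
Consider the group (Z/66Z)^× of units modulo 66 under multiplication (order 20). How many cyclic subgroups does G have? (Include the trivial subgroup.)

Group the elements of G by the cyclic subgroup they generate; each cyclic subgroup of order d accounts for φ(d) elements.
Cyclic subgroups by order — order 1: 1; order 2: 3; order 5: 1; order 10: 3.
Total: 8.

8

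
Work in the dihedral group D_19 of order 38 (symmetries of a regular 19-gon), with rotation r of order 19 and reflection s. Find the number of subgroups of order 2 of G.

19

|G| = 38 and 2 | 38, so subgroups of order 2 are possible by Lagrange.
The subgroups of order 2 are: {e, r^10s}; {e, r^11s}; {e, r^12s}; {e, r^13s}; … (19 in all).
So G has 19 subgroups of order 2.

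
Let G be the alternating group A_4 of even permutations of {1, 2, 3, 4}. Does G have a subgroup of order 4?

Yes

4 | 12. A subgroup of order 4 is {e, (1 2)(3 4), (1 3)(2 4), (1 4)(2 3)}.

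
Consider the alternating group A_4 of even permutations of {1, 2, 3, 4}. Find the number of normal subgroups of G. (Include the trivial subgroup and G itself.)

3

G has 10 subgroups. Checking conjugation-invariance by order — order 1: 1/1 normal; order 2: 0/3 normal; order 3: 0/4 normal; order 4: 1/1 normal; order 12: 1/1 normal.
Total normal subgroups: 3.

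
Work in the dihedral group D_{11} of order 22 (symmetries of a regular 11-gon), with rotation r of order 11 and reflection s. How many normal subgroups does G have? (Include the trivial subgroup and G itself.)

G has 14 subgroups. Checking conjugation-invariance by order — order 1: 1/1 normal; order 2: 0/11 normal; order 11: 1/1 normal; order 22: 1/1 normal.
Total normal subgroups: 3.

3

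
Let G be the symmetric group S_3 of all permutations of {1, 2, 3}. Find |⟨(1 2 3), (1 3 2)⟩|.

3

|⟨(1 2 3)⟩| = 3 and |⟨(1 3 2)⟩| = 3, so |H| is a multiple of lcm(3, 3) = 3 and divides |G| = 6.
Closing under the operation: H = {e, (1 2 3), (1 3 2)}, so |H| = 3.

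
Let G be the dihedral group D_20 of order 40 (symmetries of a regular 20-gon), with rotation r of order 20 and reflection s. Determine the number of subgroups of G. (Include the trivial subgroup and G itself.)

|G| = 40, so by Lagrange every subgroup order divides 40. Divisors: 1, 2, 4, 5, 8, 10, 20, 40.
Subgroups by order — order 1: 1; order 2: 21; order 4: 11; order 5: 1; order 8: 5; order 10: 5; order 20: 3; order 40: 1.
Total: 1 + 21 + 11 + 1 + 5 + 5 + 3 + 1 = 48.

48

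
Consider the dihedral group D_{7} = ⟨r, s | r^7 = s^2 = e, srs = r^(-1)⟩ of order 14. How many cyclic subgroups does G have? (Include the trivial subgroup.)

9

A cyclic subgroup of order d is generated by each of its φ(d) elements of order d, so the cyclic subgroups of order d number (#elements of order d)/φ(d).
Cyclic subgroups by order — order 1: 1; order 2: 7; order 7: 1.
Total: 9.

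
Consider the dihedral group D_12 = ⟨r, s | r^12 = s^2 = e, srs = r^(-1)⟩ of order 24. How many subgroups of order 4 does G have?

|G| = 24 and 4 | 24, so subgroups of order 4 are possible by Lagrange.
The subgroups of order 4 are: {e, r^6, r^4s, r^10s}; {e, r^6, r^5s, r^11s}; {e, r^6, r^2s, r^8s}; {e, r^3, r^6, r^9}; … (7 in all).
So G has 7 subgroups of order 4.

7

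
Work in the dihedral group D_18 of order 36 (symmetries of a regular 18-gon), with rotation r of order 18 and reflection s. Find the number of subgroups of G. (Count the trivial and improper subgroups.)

|G| = 36, so by Lagrange every subgroup order divides 36. Divisors: 1, 2, 3, 4, 6, 9, 12, 18, 36.
Subgroups by order — order 1: 1; order 2: 19; order 3: 1; order 4: 9; order 6: 7; order 9: 1; order 12: 3; order 18: 3; order 36: 1.
Total: 1 + 19 + 1 + 9 + 7 + 1 + 3 + 3 + 1 = 45.

45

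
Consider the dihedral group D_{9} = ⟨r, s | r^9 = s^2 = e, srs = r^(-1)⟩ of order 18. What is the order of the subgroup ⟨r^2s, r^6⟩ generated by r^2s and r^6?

|⟨r^2s⟩| = 2 and |⟨r^6⟩| = 3, so |H| is a multiple of lcm(2, 3) = 6 and divides |G| = 18.
Closing under the operation: H = {e, r^3, r^6, r^2s, r^5s, r^8s}, so |H| = 6.

6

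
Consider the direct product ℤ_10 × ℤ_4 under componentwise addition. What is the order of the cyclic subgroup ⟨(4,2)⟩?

The order of (4,2) in Z_10 × Z_4 is lcm(ord(4) in Z_10, ord(2) in Z_4).
ord(4) = 5 and ord(2) = 2, so |⟨(4,2)⟩| = lcm(5, 2) = 10.

10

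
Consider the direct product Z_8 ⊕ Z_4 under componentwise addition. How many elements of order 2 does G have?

3

An element (a,b) has order lcm(ord(a), ord(b)); count pairs with lcm equal to 2.
Enumerating gives 3 such elements.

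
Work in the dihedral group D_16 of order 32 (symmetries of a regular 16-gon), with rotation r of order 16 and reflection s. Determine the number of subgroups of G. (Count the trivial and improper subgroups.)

|G| = 32, so by Lagrange every subgroup order divides 32. Divisors: 1, 2, 4, 8, 16, 32.
Subgroups by order — order 1: 1; order 2: 17; order 4: 9; order 8: 5; order 16: 3; order 32: 1.
Total: 1 + 17 + 9 + 5 + 3 + 1 = 36.

36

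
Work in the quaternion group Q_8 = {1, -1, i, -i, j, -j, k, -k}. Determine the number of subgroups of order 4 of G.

|G| = 8 and 4 | 8, so subgroups of order 4 are possible by Lagrange.
The subgroups of order 4 are: {1, -1, i, -i}; {1, -1, j, -j}; {1, -1, k, -k}.
So G has 3 subgroups of order 4.

3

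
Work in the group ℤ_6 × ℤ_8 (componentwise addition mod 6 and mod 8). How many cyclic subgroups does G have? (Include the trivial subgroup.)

16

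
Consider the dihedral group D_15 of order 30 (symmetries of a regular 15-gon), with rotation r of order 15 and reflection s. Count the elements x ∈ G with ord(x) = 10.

No element of G has order 10 (even though 10 | 30).

0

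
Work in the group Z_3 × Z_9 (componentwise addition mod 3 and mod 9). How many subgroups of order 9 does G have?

4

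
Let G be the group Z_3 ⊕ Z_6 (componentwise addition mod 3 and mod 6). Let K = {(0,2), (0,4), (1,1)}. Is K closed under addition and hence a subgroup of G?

No

The identity (0,0) ∉ K, so K is not a subgroup.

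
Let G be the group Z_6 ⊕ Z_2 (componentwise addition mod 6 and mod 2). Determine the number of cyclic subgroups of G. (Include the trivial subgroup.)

8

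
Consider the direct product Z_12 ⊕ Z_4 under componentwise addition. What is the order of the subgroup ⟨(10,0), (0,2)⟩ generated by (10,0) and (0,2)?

12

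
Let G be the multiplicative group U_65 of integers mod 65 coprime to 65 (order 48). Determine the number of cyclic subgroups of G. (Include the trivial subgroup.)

20

A cyclic subgroup of order d is generated by each of its φ(d) elements of order d, so the cyclic subgroups of order d number (#elements of order d)/φ(d).
Cyclic subgroups by order — order 1: 1; order 2: 3; order 3: 1; order 4: 6; order 6: 3; order 12: 6.
Total: 20.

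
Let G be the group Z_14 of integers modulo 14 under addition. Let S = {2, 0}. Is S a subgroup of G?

No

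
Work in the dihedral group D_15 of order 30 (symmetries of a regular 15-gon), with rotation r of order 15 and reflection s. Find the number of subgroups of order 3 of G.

|G| = 30 and 3 | 30, so subgroups of order 3 are possible by Lagrange.
The subgroups of order 3 are: {e, r^5, r^10}.
So G has 1 subgroup of order 3.

1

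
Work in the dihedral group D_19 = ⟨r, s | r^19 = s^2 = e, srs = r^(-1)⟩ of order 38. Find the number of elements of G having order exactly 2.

Enumerating element orders in G gives 19 elements of order 2.

19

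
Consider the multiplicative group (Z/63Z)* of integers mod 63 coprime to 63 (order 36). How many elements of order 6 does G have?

Enumerating element orders in G gives 24 elements of order 6.

24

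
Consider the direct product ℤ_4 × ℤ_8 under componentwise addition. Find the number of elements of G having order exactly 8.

16

An element (a,b) has order lcm(ord(a), ord(b)); count pairs with lcm equal to 8.
Enumerating gives 16 such elements.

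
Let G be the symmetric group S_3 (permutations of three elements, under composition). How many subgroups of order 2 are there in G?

3

|G| = 6 and 2 | 6, so subgroups of order 2 are possible by Lagrange.
The subgroups of order 2 are: {e, (1 2)}; {e, (1 3)}; {e, (2 3)}.
So G has 3 subgroups of order 2.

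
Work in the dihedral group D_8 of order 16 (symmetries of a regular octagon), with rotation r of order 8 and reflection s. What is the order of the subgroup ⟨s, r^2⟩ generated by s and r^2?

|⟨s⟩| = 2 and |⟨r^2⟩| = 4, so |H| is a multiple of lcm(2, 4) = 4 and divides |G| = 16.
Closing under the operation: H = {e, r^2, r^4, r^6, s, r^2s, r^4s, r^6s}, so |H| = 8.

8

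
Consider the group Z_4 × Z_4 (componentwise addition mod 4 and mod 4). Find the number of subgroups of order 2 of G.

3

|G| = 16 and 2 | 16, so subgroups of order 2 are possible by Lagrange.
The subgroups of order 2 are: {(0,0), (0,2)}; {(0,0), (2,0)}; {(0,0), (2,2)}.
So G has 3 subgroups of order 2.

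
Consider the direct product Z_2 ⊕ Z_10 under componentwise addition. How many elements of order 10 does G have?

An element (a,b) has order lcm(ord(a), ord(b)); count pairs with lcm equal to 10.
Enumerating gives 12 such elements.

12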